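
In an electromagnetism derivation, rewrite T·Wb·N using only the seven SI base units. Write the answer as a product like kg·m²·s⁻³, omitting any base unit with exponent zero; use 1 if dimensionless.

T = kg·s⁻²·A⁻¹.
Wb = kg·m²·s⁻²·A⁻¹.
N = kg·m·s⁻².
Combining: T·Wb·N = (kg·s⁻²·A⁻¹) · (kg·m²·s⁻²·A⁻¹) · (kg·m·s⁻²) = kg³·m³·s⁻⁶·A⁻².

kg³·m³·s⁻⁶·A⁻²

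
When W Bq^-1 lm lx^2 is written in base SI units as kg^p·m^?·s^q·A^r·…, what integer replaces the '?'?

W = J/s (power = energy per time),
    = kg·m²·s⁻³.
Bq = 1/s = s⁻¹ (activity is decays per second).
So Bq⁻¹ = s.
lm = cd·sr = cd (luminous flux; sr is dimensionless).
lx = lm/m² (illuminance = luminous flux per area),
    = m⁻²·cd.
So lx² = m⁻⁴·cd².
Combining: W·Bq⁻¹·lm·lx² = (kg·m²·s⁻³) · s · cd · (m⁻⁴·cd²) = kg·m⁻²·s⁻²·cd³.
The exponent of m is -2.

-2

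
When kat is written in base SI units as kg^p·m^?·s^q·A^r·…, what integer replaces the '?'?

kat = mol/s = s⁻¹·mol (catalytic activity).
The exponent of m is 0.

0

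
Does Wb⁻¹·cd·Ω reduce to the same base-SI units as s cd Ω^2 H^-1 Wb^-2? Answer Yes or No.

No

Left side:
  Wb = kg·m²·s⁻²·A⁻¹.
  So Wb⁻¹ = kg⁻¹·m⁻²·s²·A.
  Ω = kg·m²·s⁻³·A⁻².
  Combining: Wb⁻¹·cd·Ω = (kg⁻¹·m⁻²·s²·A) · cd · (kg·m²·s⁻³·A⁻²) = s⁻¹·A⁻¹·cd.
Right side:
  Ω = V/A (resistance = voltage per current),
      = kg·m²·s⁻³·A⁻².
  So Ω² = kg²·m⁴·s⁻⁶·A⁻⁴.
  H = Wb/A (inductance = flux per current),
      = kg·m²·s⁻²·A⁻².
  So H⁻¹ = kg⁻¹·m⁻²·s²·A².
  Wb = V·s (flux: a volt is a weber per second),
      = kg·m²·s⁻²·A⁻¹.
  So Wb⁻² = kg⁻²·m⁻⁴·s⁴·A².
  Combining: s·cd·Ω²·H⁻¹·Wb⁻² = s · cd · (kg²·m⁴·s⁻⁶·A⁻⁴) · (kg⁻¹·m⁻²·s²·A²) · (kg⁻²·m⁻⁴·s⁴·A²) = kg⁻¹·m⁻²·s·cd.
Left is s⁻¹·A⁻¹·cd; right is kg⁻¹·m⁻²·s·cd — different.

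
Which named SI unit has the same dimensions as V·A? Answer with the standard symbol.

V = kg·m²·s⁻³·A⁻¹.
Combining: V·A = (kg·m²·s⁻³·A⁻¹) · A = kg·m²·s⁻³.
kg·m²·s⁻³ is the base-SI form of the watt.

W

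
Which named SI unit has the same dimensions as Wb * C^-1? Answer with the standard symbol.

Ω

Wb = kg·m²·s⁻²·A⁻¹.
C = s·A.
So C⁻¹ = s⁻¹·A⁻¹.
Combining: Wb·C⁻¹ = (kg·m²·s⁻²·A⁻¹) · (s⁻¹·A⁻¹) = kg·m²·s⁻³·A⁻².
kg·m²·s⁻³·A⁻² is the base-SI form of the ohm.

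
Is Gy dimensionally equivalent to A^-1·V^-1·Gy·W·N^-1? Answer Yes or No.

No

Left side:
  Gy = J/kg (absorbed dose = energy per mass),
      = m²·s⁻².
Right side:
  V = W/A (potential = power per current),
      = kg·m²·s⁻³·A⁻¹.
  So V⁻¹ = kg⁻¹·m⁻²·s³·A.
  Gy = J/kg (absorbed dose = energy per mass),
      = m²·s⁻².
  W = J/s (power = energy per time),
      = kg·m²·s⁻³.
  N = kg·m/s² = kg·m·s⁻² (force = mass × acceleration).
  So N⁻¹ = kg⁻¹·m⁻¹·s².
  Combining: A⁻¹·V⁻¹·Gy·W·N⁻¹ = A⁻¹ · (kg⁻¹·m⁻²·s³·A) · (m²·s⁻²) · (kg·m²·s⁻³) · (kg⁻¹·m⁻¹·s²) = kg⁻¹·m.
Left is m²·s⁻²; right is kg⁻¹·m — different.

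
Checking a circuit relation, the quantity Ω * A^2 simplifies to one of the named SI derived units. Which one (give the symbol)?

Ω = kg·m²·s⁻³·A⁻².
Combining: Ω·A² = (kg·m²·s⁻³·A⁻²) · A² = kg·m²·s⁻³.
kg·m²·s⁻³ is the base-SI form of the watt.

W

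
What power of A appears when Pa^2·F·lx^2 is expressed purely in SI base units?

Pa = N/m² (pressure = force per area),
    = kg·m⁻¹·s⁻².
So Pa² = kg²·m⁻²·s⁻⁴.
F = C/V (capacitance = charge per voltage),
    = A·s/(kg·m²·s⁻³·A⁻¹) (substituting C and V),
    = kg⁻¹·m⁻²·s⁴·A².
lx = lm/m² (illuminance = luminous flux per area),
    = m⁻²·cd.
So lx² = m⁻⁴·cd².
Combining: Pa²·F·lx² = (kg²·m⁻²·s⁻⁴) · (kg⁻¹·m⁻²·s⁴·A²) · (m⁻⁴·cd²) = kg·m⁻⁸·A²·cd².
The exponent of A is 2.

2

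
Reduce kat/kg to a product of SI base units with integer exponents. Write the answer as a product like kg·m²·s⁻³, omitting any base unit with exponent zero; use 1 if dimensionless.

kg⁻¹·s⁻¹·mol

kat = s⁻¹·mol.
Combining: kg⁻¹·kat = kg⁻¹ · (s⁻¹·mol) = kg⁻¹·s⁻¹·mol.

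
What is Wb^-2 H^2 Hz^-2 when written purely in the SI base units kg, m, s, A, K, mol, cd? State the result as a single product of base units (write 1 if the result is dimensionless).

Wb = V·s (flux: a volt is a weber per second),
    = kg·m²·s⁻²·A⁻¹.
So Wb⁻² = kg⁻²·m⁻⁴·s⁴·A².
H = Wb/A (inductance = flux per current),
    = kg·m²·s⁻²·A⁻².
So H² = kg²·m⁴·s⁻⁴·A⁻⁴.
Hz = 1/s = s⁻¹ (frequency is cycles per second).
So Hz⁻² = s².
Combining: Wb⁻²·H²·Hz⁻² = (kg⁻²·m⁻⁴·s⁴·A²) · (kg²·m⁴·s⁻⁴·A⁻⁴) · s² = s²·A⁻².

s²·A⁻²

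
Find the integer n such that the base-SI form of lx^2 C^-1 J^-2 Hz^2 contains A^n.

lx = m⁻²·cd.
So lx² = m⁻⁴·cd².
C = s·A.
So C⁻¹ = s⁻¹·A⁻¹.
J = kg·m²·s⁻².
So J⁻² = kg⁻²·m⁻⁴·s⁴.
Hz = s⁻¹.
So Hz² = s⁻².
Combining: lx²·C⁻¹·J⁻²·Hz² = (m⁻⁴·cd²) · (s⁻¹·A⁻¹) · (kg⁻²·m⁻⁴·s⁴) · s⁻² = kg⁻²·m⁻⁸·s·A⁻¹·cd².
The exponent of A is -1.

-1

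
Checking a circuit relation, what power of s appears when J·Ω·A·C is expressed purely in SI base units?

-4

J = N·m (work = force × distance),
    = kg·m²·s⁻².
Ω = V/A (resistance = voltage per current),
    = kg·m²·s⁻³·A⁻².
C = A·s = s·A (charge = current × time).
Combining: J·Ω·A·C = (kg·m²·s⁻²) · (kg·m²·s⁻³·A⁻²) · A · (s·A) = kg²·m⁴·s⁻⁴.
The exponent of s is -4.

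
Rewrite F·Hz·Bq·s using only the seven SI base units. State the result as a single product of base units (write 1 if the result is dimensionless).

F = kg⁻¹·m⁻²·s⁴·A².
Hz = s⁻¹.
Bq = s⁻¹.
Combining: F·Hz·Bq·s = (kg⁻¹·m⁻²·s⁴·A²) · s⁻¹ · s⁻¹ · s = kg⁻¹·m⁻²·s³·A².

kg⁻¹·m⁻²·s³·A²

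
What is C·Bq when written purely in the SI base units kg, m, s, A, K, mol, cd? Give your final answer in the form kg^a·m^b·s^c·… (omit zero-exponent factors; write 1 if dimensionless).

C = s·A.
Bq = s⁻¹.
Combining: C·Bq = (s·A) · s⁻¹ = A.

A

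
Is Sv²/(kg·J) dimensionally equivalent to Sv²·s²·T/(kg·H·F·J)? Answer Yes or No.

No

Left side:
  Sv = J/kg (equivalent dose = energy per mass),
      = m²·s⁻².
  So Sv² = m⁴·s⁻⁴.
  J = N·m (work = force × distance),
      = kg·m²·s⁻².
  So J⁻¹ = kg⁻¹·m⁻²·s².
  Combining: Sv²·kg⁻¹·J⁻¹ = (m⁴·s⁻⁴) · kg⁻¹ · (kg⁻¹·m⁻²·s²) = kg⁻²·m²·s⁻².
Right side:
  Sv = m²·s⁻².
  So Sv² = m⁴·s⁻⁴.
  H = kg·m²·s⁻²·A⁻².
  So H⁻¹ = kg⁻¹·m⁻²·s²·A².
  F = kg⁻¹·m⁻²·s⁴·A².
  So F⁻¹ = kg·m²·s⁻⁴·A⁻².
  J = kg·m²·s⁻².
  So J⁻¹ = kg⁻¹·m⁻²·s².
  T = kg·s⁻²·A⁻¹.
  Combining: kg⁻¹·Sv²·H⁻¹·F⁻¹·s²·J⁻¹·T = kg⁻¹ · (m⁴·s⁻⁴) · (kg⁻¹·m⁻²·s²·A²) · (kg·m²·s⁻⁴·A⁻²) · s² · (kg⁻¹·m⁻²·s²) · (kg·s⁻²·A⁻¹) = kg⁻¹·m²·s⁻⁴·A⁻¹.
Left is kg⁻²·m²·s⁻²; right is kg⁻¹·m²·s⁻⁴·A⁻¹ — different.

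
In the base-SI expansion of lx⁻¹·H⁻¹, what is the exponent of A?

2

lx = m⁻²·cd.
So lx⁻¹ = m²·cd⁻¹.
H = kg·m²·s⁻²·A⁻².
So H⁻¹ = kg⁻¹·m⁻²·s²·A².
Combining: lx⁻¹·H⁻¹ = (m²·cd⁻¹) · (kg⁻¹·m⁻²·s²·A²) = kg⁻¹·s²·A²·cd⁻¹.
The exponent of A is 2.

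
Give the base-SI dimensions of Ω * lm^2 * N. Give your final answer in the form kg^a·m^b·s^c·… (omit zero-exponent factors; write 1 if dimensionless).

kg²·m³·s⁻⁵·A⁻²·cd²

Ω = V/A (resistance = voltage per current),
    = kg·m²·s⁻³·A⁻².
lm = cd·sr = cd (luminous flux; sr is dimensionless).
So lm² = cd².
N = kg·m/s² = kg·m·s⁻² (force = mass × acceleration).
Combining: Ω·lm²·N = (kg·m²·s⁻³·A⁻²) · cd² · (kg·m·s⁻²) = kg²·m³·s⁻⁵·A⁻²·cd².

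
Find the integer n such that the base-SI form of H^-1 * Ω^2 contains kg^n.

H = kg·m²·s⁻²·A⁻².
So H⁻¹ = kg⁻¹·m⁻²·s²·A².
Ω = kg·m²·s⁻³·A⁻².
So Ω² = kg²·m⁴·s⁻⁶·A⁻⁴.
Combining: H⁻¹·Ω² = (kg⁻¹·m⁻²·s²·A²) · (kg²·m⁴·s⁻⁶·A⁻⁴) = kg·m²·s⁻⁴·A⁻².
The exponent of kg is 1.

1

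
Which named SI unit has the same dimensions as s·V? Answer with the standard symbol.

Wb

V = W/A (potential = power per current),
    = kg·m²·s⁻³·A⁻¹.
Combining: s·V = s · (kg·m²·s⁻³·A⁻¹) = kg·m²·s⁻²·A⁻¹.
kg·m²·s⁻²·A⁻¹ is the base-SI form of the weber.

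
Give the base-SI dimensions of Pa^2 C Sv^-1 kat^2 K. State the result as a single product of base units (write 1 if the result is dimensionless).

kg²·m⁻⁴·s⁻³·A·K·mol²

Pa = N/m² (pressure = force per area),
    = kg·m⁻¹·s⁻².
So Pa² = kg²·m⁻²·s⁻⁴.
C = A·s = s·A (charge = current × time).
Sv = J/kg (equivalent dose = energy per mass),
    = m²·s⁻².
So Sv⁻¹ = m⁻²·s².
kat = mol/s = s⁻¹·mol (catalytic activity).
So kat² = s⁻²·mol².
Combining: Pa²·C·Sv⁻¹·kat²·K = (kg²·m⁻²·s⁻⁴) · (s·A) · (m⁻²·s²) · (s⁻²·mol²) · K = kg²·m⁻⁴·s⁻³·A·K·mol².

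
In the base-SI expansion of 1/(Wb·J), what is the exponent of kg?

-2

Wb = kg·m²·s⁻²·A⁻¹.
So Wb⁻¹ = kg⁻¹·m⁻²·s²·A.
J = kg·m²·s⁻².
So J⁻¹ = kg⁻¹·m⁻²·s².
Combining: Wb⁻¹·J⁻¹ = (kg⁻¹·m⁻²·s²·A) · (kg⁻¹·m⁻²·s²) = kg⁻²·m⁻⁴·s⁴·A.
The exponent of kg is -2.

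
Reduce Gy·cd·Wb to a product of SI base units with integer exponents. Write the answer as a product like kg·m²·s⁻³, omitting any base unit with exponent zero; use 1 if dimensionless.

Gy = m²·s⁻².
Wb = kg·m²·s⁻²·A⁻¹.
Combining: Gy·cd·Wb = (m²·s⁻²) · cd · (kg·m²·s⁻²·A⁻¹) = kg·m⁴·s⁻⁴·A⁻¹·cd.

kg·m⁴·s⁻⁴·A⁻¹·cd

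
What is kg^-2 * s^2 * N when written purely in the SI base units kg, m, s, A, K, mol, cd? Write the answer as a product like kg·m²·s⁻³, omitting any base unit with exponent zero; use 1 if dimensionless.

N = kg·m·s⁻².
Combining: kg⁻²·s²·N = kg⁻² · s² · (kg·m·s⁻²) = kg⁻¹·m.

kg⁻¹·m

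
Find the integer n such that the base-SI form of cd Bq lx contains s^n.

Bq = 1/s = s⁻¹ (activity is decays per second).
lx = lm/m² (illuminance = luminous flux per area),
    = m⁻²·cd.
Combining: cd·Bq·lx = cd · s⁻¹ · (m⁻²·cd) = m⁻²·s⁻¹·cd².
The exponent of s is -1.

-1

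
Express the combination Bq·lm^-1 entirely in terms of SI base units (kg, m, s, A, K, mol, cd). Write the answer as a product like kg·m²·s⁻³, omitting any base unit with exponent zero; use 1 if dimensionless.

Bq = 1/s = s⁻¹ (activity is decays per second).
lm = cd·sr = cd (luminous flux; sr is dimensionless).
So lm⁻¹ = cd⁻¹.
Combining: Bq·lm⁻¹ = s⁻¹ · cd⁻¹ = s⁻¹·cd⁻¹.

s⁻¹·cd⁻¹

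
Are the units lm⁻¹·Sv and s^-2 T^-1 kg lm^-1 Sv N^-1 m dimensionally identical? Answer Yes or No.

No

Left side:
  lm = cd.
  So lm⁻¹ = cd⁻¹.
  Sv = m²·s⁻².
  Combining: lm⁻¹·Sv = cd⁻¹ · (m²·s⁻²) = m²·s⁻²·cd⁻¹.
Right side:
  T = Wb/m² (flux density = flux per area),
      = kg·s⁻²·A⁻¹.
  So T⁻¹ = kg⁻¹·s²·A.
  lm = cd·sr = cd (luminous flux; sr is dimensionless).
  So lm⁻¹ = cd⁻¹.
  Sv = J/kg (equivalent dose = energy per mass),
      = m²·s⁻².
  N = kg·m/s² = kg·m·s⁻² (force = mass × acceleration).
  So N⁻¹ = kg⁻¹·m⁻¹·s².
  Combining: s⁻²·T⁻¹·kg·lm⁻¹·Sv·N⁻¹·m = s⁻² · (kg⁻¹·s²·A) · kg · cd⁻¹ · (m²·s⁻²) · (kg⁻¹·m⁻¹·s²) · m = kg⁻¹·m²·A·cd⁻¹.
Left is m²·s⁻²·cd⁻¹; right is kg⁻¹·m²·A·cd⁻¹ — different.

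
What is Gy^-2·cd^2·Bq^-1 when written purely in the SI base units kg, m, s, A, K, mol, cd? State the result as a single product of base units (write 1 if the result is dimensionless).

Gy = J/kg (absorbed dose = energy per mass),
    = m²·s⁻².
So Gy⁻² = m⁻⁴·s⁴.
Bq = 1/s = s⁻¹ (activity is decays per second).
So Bq⁻¹ = s.
Combining: Gy⁻²·cd²·Bq⁻¹ = (m⁻⁴·s⁴) · cd² · s = m⁻⁴·s⁵·cd².

m⁻⁴·s⁵·cd²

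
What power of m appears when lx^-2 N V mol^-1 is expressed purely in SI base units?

7

lx = m⁻²·cd.
So lx⁻² = m⁴·cd⁻².
N = kg·m·s⁻².
V = kg·m²·s⁻³·A⁻¹.
Combining: lx⁻²·N·V·mol⁻¹ = (m⁴·cd⁻²) · (kg·m·s⁻²) · (kg·m²·s⁻³·A⁻¹) · mol⁻¹ = kg²·m⁷·s⁻⁵·A⁻¹·mol⁻¹·cd⁻².
The exponent of m is 7.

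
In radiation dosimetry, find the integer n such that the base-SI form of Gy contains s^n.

Gy = m²·s⁻².
The exponent of s is -2.

-2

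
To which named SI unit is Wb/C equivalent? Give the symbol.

Ω

C = A·s = s·A (charge = current × time).
So C⁻¹ = s⁻¹·A⁻¹.
Wb = V·s (flux: a volt is a weber per second),
    = kg·m²·s⁻²·A⁻¹.
Combining: C⁻¹·Wb = (s⁻¹·A⁻¹) · (kg·m²·s⁻²·A⁻¹) = kg·m²·s⁻³·A⁻².
kg·m²·s⁻³·A⁻² is the base-SI form of the ohm.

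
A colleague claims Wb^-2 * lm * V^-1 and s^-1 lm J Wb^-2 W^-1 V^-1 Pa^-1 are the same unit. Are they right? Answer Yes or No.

No

Left side:
  Wb = V·s (flux: a volt is a weber per second),
      = kg·m²·s⁻²·A⁻¹.
  So Wb⁻² = kg⁻²·m⁻⁴·s⁴·A².
  lm = cd·sr = cd (luminous flux; sr is dimensionless).
  V = W/A (potential = power per current),
      = kg·m²·s⁻³·A⁻¹.
  So V⁻¹ = kg⁻¹·m⁻²·s³·A.
  Combining: Wb⁻²·lm·V⁻¹ = (kg⁻²·m⁻⁴·s⁴·A²) · cd · (kg⁻¹·m⁻²·s³·A) = kg⁻³·m⁻⁶·s⁷·A³·cd.
Right side:
  lm = cd.
  J = kg·m²·s⁻².
  Wb = kg·m²·s⁻²·A⁻¹.
  So Wb⁻² = kg⁻²·m⁻⁴·s⁴·A².
  W = kg·m²·s⁻³.
  So W⁻¹ = kg⁻¹·m⁻²·s³.
  V = kg·m²·s⁻³·A⁻¹.
  So V⁻¹ = kg⁻¹·m⁻²·s³·A.
  Pa = kg·m⁻¹·s⁻².
  So Pa⁻¹ = kg⁻¹·m·s².
  Combining: s⁻¹·lm·J·Wb⁻²·W⁻¹·V⁻¹·Pa⁻¹ = s⁻¹ · cd · (kg·m²·s⁻²) · (kg⁻²·m⁻⁴·s⁴·A²) · (kg⁻¹·m⁻²·s³) · (kg⁻¹·m⁻²·s³·A) · (kg⁻¹·m·s²) = kg⁻⁴·m⁻⁵·s⁹·A³·cd.
Left is kg⁻³·m⁻⁶·s⁷·A³·cd; right is kg⁻⁴·m⁻⁵·s⁹·A³·cd — different.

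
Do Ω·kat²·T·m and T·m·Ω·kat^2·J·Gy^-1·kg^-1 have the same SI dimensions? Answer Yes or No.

Left side:
  Ω = kg·m²·s⁻³·A⁻².
  kat = s⁻¹·mol.
  So kat² = s⁻²·mol².
  T = kg·s⁻²·A⁻¹.
  Combining: Ω·kat²·T·m = (kg·m²·s⁻³·A⁻²) · (s⁻²·mol²) · (kg·s⁻²·A⁻¹) · m = kg²·m³·s⁻⁷·A⁻³·mol².
Right side:
  T = kg·s⁻²·A⁻¹.
  Ω = kg·m²·s⁻³·A⁻².
  kat = s⁻¹·mol.
  So kat² = s⁻²·mol².
  J = kg·m²·s⁻².
  Gy = m²·s⁻².
  So Gy⁻¹ = m⁻²·s².
  Combining: T·m·Ω·kat²·J·Gy⁻¹·kg⁻¹ = (kg·s⁻²·A⁻¹) · m · (kg·m²·s⁻³·A⁻²) · (s⁻²·mol²) · (kg·m²·s⁻²) · (m⁻²·s²) · kg⁻¹ = kg²·m³·s⁻⁷·A⁻³·mol².
Both reduce to kg²·m³·s⁻⁷·A⁻³·mol².

Yes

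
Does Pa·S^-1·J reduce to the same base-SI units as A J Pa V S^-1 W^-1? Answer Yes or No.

Left side:
  Pa = kg·m⁻¹·s⁻².
  S = kg⁻¹·m⁻²·s³·A².
  So S⁻¹ = kg·m²·s⁻³·A⁻².
  J = kg·m²·s⁻².
  Combining: Pa·S⁻¹·J = (kg·m⁻¹·s⁻²) · (kg·m²·s⁻³·A⁻²) · (kg·m²·s⁻²) = kg³·m³·s⁻⁷·A⁻².
Right side:
  J = N·m (work = force × distance),
      = kg·m²·s⁻².
  Pa = N/m² (pressure = force per area),
      = kg·m⁻¹·s⁻².
  V = W/A (potential = power per current),
      = kg·m²·s⁻³·A⁻¹.
  S = 1/Ω (conductance is reciprocal resistance),
      = kg⁻¹·m⁻²·s³·A².
  So S⁻¹ = kg·m²·s⁻³·A⁻².
  W = J/s (power = energy per time),
      = kg·m²·s⁻³.
  So W⁻¹ = kg⁻¹·m⁻²·s³.
  Combining: A·J·Pa·V·S⁻¹·W⁻¹ = A · (kg·m²·s⁻²) · (kg·m⁻¹·s⁻²) · (kg·m²·s⁻³·A⁻¹) · (kg·m²·s⁻³·A⁻²) · (kg⁻¹·m⁻²·s³) = kg³·m³·s⁻⁷·A⁻².
Both reduce to kg³·m³·s⁻⁷·A⁻².

Yes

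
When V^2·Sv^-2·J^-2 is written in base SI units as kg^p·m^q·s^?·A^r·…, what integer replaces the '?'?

2

V = W/A (potential = power per current),
    = kg·m²·s⁻³·A⁻¹.
So V² = kg²·m⁴·s⁻⁶·A⁻².
Sv = J/kg (equivalent dose = energy per mass),
    = m²·s⁻².
So Sv⁻² = m⁻⁴·s⁴.
J = N·m (work = force × distance),
    = kg·m²·s⁻².
So J⁻² = kg⁻²·m⁻⁴·s⁴.
Combining: V²·Sv⁻²·J⁻² = (kg²·m⁴·s⁻⁶·A⁻²) · (m⁻⁴·s⁴) · (kg⁻²·m⁻⁴·s⁴) = m⁻⁴·s²·A⁻².
The exponent of s is 2.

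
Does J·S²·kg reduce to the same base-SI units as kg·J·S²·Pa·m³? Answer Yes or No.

No

Left side:
  J = kg·m²·s⁻².
  S = kg⁻¹·m⁻²·s³·A².
  So S² = kg⁻²·m⁻⁴·s⁶·A⁴.
  Combining: J·S²·kg = (kg·m²·s⁻²) · (kg⁻²·m⁻⁴·s⁶·A⁴) · kg = m⁻²·s⁴·A⁴.
Right side:
  J = N·m (work = force × distance),
      = kg·m²·s⁻².
  S = 1/Ω (conductance is reciprocal resistance),
      = kg⁻¹·m⁻²·s³·A².
  So S² = kg⁻²·m⁻⁴·s⁶·A⁴.
  Pa = N/m² (pressure = force per area),
      = kg·m⁻¹·s⁻².
  Combining: kg·J·S²·Pa·m³ = kg · (kg·m²·s⁻²) · (kg⁻²·m⁻⁴·s⁶·A⁴) · (kg·m⁻¹·s⁻²) · m³ = kg·s²·A⁴.
Left is m⁻²·s⁴·A⁴; right is kg·s²·A⁴ — different.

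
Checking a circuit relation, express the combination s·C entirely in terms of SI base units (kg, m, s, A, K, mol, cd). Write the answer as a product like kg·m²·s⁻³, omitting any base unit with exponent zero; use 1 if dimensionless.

C = A·s = s·A (charge = current × time).
Combining: s·C = s · (s·A) = s²·A.

s²·A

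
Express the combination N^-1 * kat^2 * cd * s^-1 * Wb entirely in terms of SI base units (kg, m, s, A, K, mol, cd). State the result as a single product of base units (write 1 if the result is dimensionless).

N = kg·m/s² = kg·m·s⁻² (force = mass × acceleration).
So N⁻¹ = kg⁻¹·m⁻¹·s².
kat = mol/s = s⁻¹·mol (catalytic activity).
So kat² = s⁻²·mol².
Wb = V·s (flux: a volt is a weber per second),
    = kg·m²·s⁻²·A⁻¹.
Combining: N⁻¹·kat²·cd·s⁻¹·Wb = (kg⁻¹·m⁻¹·s²) · (s⁻²·mol²) · cd · s⁻¹ · (kg·m²·s⁻²·A⁻¹) = m·s⁻³·A⁻¹·mol²·cd.

m·s⁻³·A⁻¹·mol²·cd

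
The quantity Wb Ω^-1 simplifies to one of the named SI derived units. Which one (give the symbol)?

C

Wb = kg·m²·s⁻²·A⁻¹.
Ω = kg·m²·s⁻³·A⁻².
So Ω⁻¹ = kg⁻¹·m⁻²·s³·A².
Combining: Wb·Ω⁻¹ = (kg·m²·s⁻²·A⁻¹) · (kg⁻¹·m⁻²·s³·A²) = s·A.
s·A is the base-SI form of the coulomb.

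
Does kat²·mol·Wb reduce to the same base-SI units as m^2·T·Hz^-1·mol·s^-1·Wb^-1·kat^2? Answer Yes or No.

Left side:
  kat = s⁻¹·mol.
  So kat² = s⁻²·mol².
  Wb = kg·m²·s⁻²·A⁻¹.
  Combining: kat²·mol·Wb = (s⁻²·mol²) · mol · (kg·m²·s⁻²·A⁻¹) = kg·m²·s⁻⁴·A⁻¹·mol³.
Right side:
  T = kg·s⁻²·A⁻¹.
  Hz = s⁻¹.
  So Hz⁻¹ = s.
  Wb = kg·m²·s⁻²·A⁻¹.
  So Wb⁻¹ = kg⁻¹·m⁻²·s²·A.
  kat = s⁻¹·mol.
  So kat² = s⁻²·mol².
  Combining: m²·T·Hz⁻¹·mol·s⁻¹·Wb⁻¹·kat² = m² · (kg·s⁻²·A⁻¹) · s · mol · s⁻¹ · (kg⁻¹·m⁻²·s²·A) · (s⁻²·mol²) = s⁻²·mol³.
Left is kg·m²·s⁻⁴·A⁻¹·mol³; right is s⁻²·mol³ — different.

No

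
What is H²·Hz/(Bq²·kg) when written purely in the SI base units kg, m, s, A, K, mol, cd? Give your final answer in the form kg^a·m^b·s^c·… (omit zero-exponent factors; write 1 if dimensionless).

kg·m⁴·s⁻³·A⁻⁴

Bq = 1/s = s⁻¹ (activity is decays per second).
So Bq⁻² = s².
H = Wb/A (inductance = flux per current),
    = kg·m²·s⁻²·A⁻².
So H² = kg²·m⁴·s⁻⁴·A⁻⁴.
Hz = 1/s = s⁻¹ (frequency is cycles per second).
Combining: Bq⁻²·H²·kg⁻¹·Hz = s² · (kg²·m⁴·s⁻⁴·A⁻⁴) · kg⁻¹ · s⁻¹ = kg·m⁴·s⁻³·A⁻⁴.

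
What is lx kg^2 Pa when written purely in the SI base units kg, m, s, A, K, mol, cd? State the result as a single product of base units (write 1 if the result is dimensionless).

lx = lm/m² (illuminance = luminous flux per area),
    = m⁻²·cd.
Pa = N/m² (pressure = force per area),
    = kg·m⁻¹·s⁻².
Combining: lx·kg²·Pa = (m⁻²·cd) · kg² · (kg·m⁻¹·s⁻²) = kg³·m⁻³·s⁻²·cd.

kg³·m⁻³·s⁻²·cd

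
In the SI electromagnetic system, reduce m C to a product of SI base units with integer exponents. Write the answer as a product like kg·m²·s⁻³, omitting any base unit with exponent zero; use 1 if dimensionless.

m·s·A

C = A·s = s·A (charge = current × time).
Combining: m·C = m · (s·A) = m·s·A.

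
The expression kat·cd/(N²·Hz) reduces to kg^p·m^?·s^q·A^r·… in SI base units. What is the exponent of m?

-2

N = kg·m·s⁻².
So N⁻² = kg⁻²·m⁻²·s⁴.
kat = s⁻¹·mol.
Hz = s⁻¹.
So Hz⁻¹ = s.
Combining: N⁻²·kat·cd·Hz⁻¹ = (kg⁻²·m⁻²·s⁴) · (s⁻¹·mol) · cd · s = kg⁻²·m⁻²·s⁴·mol·cd.
The exponent of m is -2.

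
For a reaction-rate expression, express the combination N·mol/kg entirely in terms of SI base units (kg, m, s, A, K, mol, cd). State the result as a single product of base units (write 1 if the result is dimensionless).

N = kg·m·s⁻².
Combining: N·kg⁻¹·mol = (kg·m·s⁻²) · kg⁻¹ · mol = m·s⁻²·mol.

m·s⁻²·mol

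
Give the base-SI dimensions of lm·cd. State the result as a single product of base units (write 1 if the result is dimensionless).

cd²

lm = cd·sr = cd (luminous flux; sr is dimensionless).
Combining: lm·cd = cd · cd = cd².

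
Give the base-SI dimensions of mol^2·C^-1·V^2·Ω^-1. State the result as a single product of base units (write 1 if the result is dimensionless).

kg·m²·s⁻⁴·A⁻¹·mol²

C = s·A.
So C⁻¹ = s⁻¹·A⁻¹.
V = kg·m²·s⁻³·A⁻¹.
So V² = kg²·m⁴·s⁻⁶·A⁻².
Ω = kg·m²·s⁻³·A⁻².
So Ω⁻¹ = kg⁻¹·m⁻²·s³·A².
Combining: mol²·C⁻¹·V²·Ω⁻¹ = mol² · (s⁻¹·A⁻¹) · (kg²·m⁴·s⁻⁶·A⁻²) · (kg⁻¹·m⁻²·s³·A²) = kg·m²·s⁻⁴·A⁻¹·mol².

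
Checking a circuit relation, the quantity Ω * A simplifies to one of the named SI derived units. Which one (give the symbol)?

Ω = kg·m²·s⁻³·A⁻².
Combining: Ω·A = (kg·m²·s⁻³·A⁻²) · A = kg·m²·s⁻³·A⁻¹.
kg·m²·s⁻³·A⁻¹ is the base-SI form of the volt.

V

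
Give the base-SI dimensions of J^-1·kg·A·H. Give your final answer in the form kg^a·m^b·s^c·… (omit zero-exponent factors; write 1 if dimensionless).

J = kg·m²·s⁻².
So J⁻¹ = kg⁻¹·m⁻²·s².
H = kg·m²·s⁻²·A⁻².
Combining: J⁻¹·kg·A·H = (kg⁻¹·m⁻²·s²) · kg · A · (kg·m²·s⁻²·A⁻²) = kg·A⁻¹.

kg·A⁻¹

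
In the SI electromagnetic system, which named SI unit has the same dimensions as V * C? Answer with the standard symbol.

V = W/A (potential = power per current),
    = kg·m²·s⁻³·A⁻¹.
C = A·s = s·A (charge = current × time).
Combining: V·C = (kg·m²·s⁻³·A⁻¹) · (s·A) = kg·m²·s⁻².
kg·m²·s⁻² is the base-SI form of the joule.

J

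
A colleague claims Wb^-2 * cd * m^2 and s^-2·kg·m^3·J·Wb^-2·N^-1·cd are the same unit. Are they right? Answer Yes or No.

Left side:
  Wb = V·s (flux: a volt is a weber per second),
      = kg·m²·s⁻²·A⁻¹.
  So Wb⁻² = kg⁻²·m⁻⁴·s⁴·A².
  Combining: Wb⁻²·cd·m² = (kg⁻²·m⁻⁴·s⁴·A²) · cd · m² = kg⁻²·m⁻²·s⁴·A²·cd.
Right side:
  J = N·m (work = force × distance),
      = kg·m²·s⁻².
  Wb = V·s (flux: a volt is a weber per second),
      = kg·m²·s⁻²·A⁻¹.
  So Wb⁻² = kg⁻²·m⁻⁴·s⁴·A².
  N = kg·m/s² = kg·m·s⁻² (force = mass × acceleration).
  So N⁻¹ = kg⁻¹·m⁻¹·s².
  Combining: s⁻²·kg·m³·J·Wb⁻²·N⁻¹·cd = s⁻² · kg · m³ · (kg·m²·s⁻²) · (kg⁻²·m⁻⁴·s⁴·A²) · (kg⁻¹·m⁻¹·s²) · cd = kg⁻¹·s²·A²·cd.
Left is kg⁻²·m⁻²·s⁴·A²·cd; right is kg⁻¹·s²·A²·cd — different.

No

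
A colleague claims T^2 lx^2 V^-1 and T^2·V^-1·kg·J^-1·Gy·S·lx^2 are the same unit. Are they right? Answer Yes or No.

No

Left side:
  T = Wb/m² (flux density = flux per area),
      = kg·s⁻²·A⁻¹.
  So T² = kg²·s⁻⁴·A⁻².
  lx = lm/m² (illuminance = luminous flux per area),
      = m⁻²·cd.
  So lx² = m⁻⁴·cd².
  V = W/A (potential = power per current),
      = kg·m²·s⁻³·A⁻¹.
  So V⁻¹ = kg⁻¹·m⁻²·s³·A.
  Combining: T²·lx²·V⁻¹ = (kg²·s⁻⁴·A⁻²) · (m⁻⁴·cd²) · (kg⁻¹·m⁻²·s³·A) = kg·m⁻⁶·s⁻¹·A⁻¹·cd².
Right side:
  T = Wb/m² (flux density = flux per area),
      = kg·s⁻²·A⁻¹.
  So T² = kg²·s⁻⁴·A⁻².
  V = W/A (potential = power per current),
      = kg·m²·s⁻³·A⁻¹.
  So V⁻¹ = kg⁻¹·m⁻²·s³·A.
  J = N·m (work = force × distance),
      = kg·m²·s⁻².
  So J⁻¹ = kg⁻¹·m⁻²·s².
  Gy = J/kg (absorbed dose = energy per mass),
      = m²·s⁻².
  S = 1/Ω (conductance is reciprocal resistance),
      = kg⁻¹·m⁻²·s³·A².
  lx = lm/m² (illuminance = luminous flux per area),
      = m⁻²·cd.
  So lx² = m⁻⁴·cd².
  Combining: T²·V⁻¹·kg·J⁻¹·Gy·S·lx² = (kg²·s⁻⁴·A⁻²) · (kg⁻¹·m⁻²·s³·A) · kg · (kg⁻¹·m⁻²·s²) · (m²·s⁻²) · (kg⁻¹·m⁻²·s³·A²) · (m⁻⁴·cd²) = m⁻⁸·s²·A·cd².
Left is kg·m⁻⁶·s⁻¹·A⁻¹·cd²; right is m⁻⁸·s²·A·cd² — different.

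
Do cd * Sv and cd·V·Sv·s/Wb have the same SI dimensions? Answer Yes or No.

Left side:
  Sv = m²·s⁻².
  Combining: cd·Sv = cd · (m²·s⁻²) = m²·s⁻²·cd.
Right side:
  Wb = kg·m²·s⁻²·A⁻¹.
  So Wb⁻¹ = kg⁻¹·m⁻²·s²·A.
  V = kg·m²·s⁻³·A⁻¹.
  Sv = m²·s⁻².
  Combining: cd·Wb⁻¹·V·Sv·s = cd · (kg⁻¹·m⁻²·s²·A) · (kg·m²·s⁻³·A⁻¹) · (m²·s⁻²) · s = m²·s⁻²·cd.
Both reduce to m²·s⁻²·cd.

Yes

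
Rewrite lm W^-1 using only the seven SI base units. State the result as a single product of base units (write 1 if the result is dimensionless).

lm = cd·sr = cd (luminous flux; sr is dimensionless).
W = J/s (power = energy per time),
    = kg·m²·s⁻³.
So W⁻¹ = kg⁻¹·m⁻²·s³.
Combining: lm·W⁻¹ = cd · (kg⁻¹·m⁻²·s³) = kg⁻¹·m⁻²·s³·cd.

kg⁻¹·m⁻²·s³·cd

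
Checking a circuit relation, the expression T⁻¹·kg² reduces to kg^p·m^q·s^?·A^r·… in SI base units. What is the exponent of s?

T = Wb/m² (flux density = flux per area),
    = kg·s⁻²·A⁻¹.
So T⁻¹ = kg⁻¹·s²·A.
Combining: T⁻¹·kg² = (kg⁻¹·s²·A) · kg² = kg·s²·A.
The exponent of s is 2.

2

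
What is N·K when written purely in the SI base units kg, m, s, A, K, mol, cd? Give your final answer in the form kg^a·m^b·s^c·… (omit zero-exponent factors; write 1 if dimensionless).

kg·m·s⁻²·K

N = kg·m/s² = kg·m·s⁻² (force = mass × acceleration).
Combining: N·K = (kg·m·s⁻²) · K = kg·m·s⁻²·K.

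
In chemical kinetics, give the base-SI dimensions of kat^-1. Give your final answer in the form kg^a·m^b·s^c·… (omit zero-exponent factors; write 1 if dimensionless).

kat = mol/s = s⁻¹·mol (catalytic activity).
So kat⁻¹ = s·mol⁻¹.

s·mol⁻¹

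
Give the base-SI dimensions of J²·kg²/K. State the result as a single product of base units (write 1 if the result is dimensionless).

J = N·m (work = force × distance),
    = kg·m²·s⁻².
So J² = kg²·m⁴·s⁻⁴.
Combining: K⁻¹·J²·kg² = K⁻¹ · (kg²·m⁴·s⁻⁴) · kg² = kg⁴·m⁴·s⁻⁴·K⁻¹.

kg⁴·m⁴·s⁻⁴·K⁻¹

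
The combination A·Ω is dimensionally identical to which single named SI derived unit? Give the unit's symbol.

V

Ω = V/A (resistance = voltage per current),
    = kg·m²·s⁻³·A⁻².
Combining: A·Ω = A · (kg·m²·s⁻³·A⁻²) = kg·m²·s⁻³·A⁻¹.
kg·m²·s⁻³·A⁻¹ is the base-SI form of the volt.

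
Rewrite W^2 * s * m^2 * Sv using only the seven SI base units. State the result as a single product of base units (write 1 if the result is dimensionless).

W = J/s (power = energy per time),
    = kg·m²·s⁻³.
So W² = kg²·m⁴·s⁻⁶.
Sv = J/kg (equivalent dose = energy per mass),
    = m²·s⁻².
Combining: W²·s·m²·Sv = (kg²·m⁴·s⁻⁶) · s · m² · (m²·s⁻²) = kg²·m⁸·s⁻⁷.

kg²·m⁸·s⁻⁷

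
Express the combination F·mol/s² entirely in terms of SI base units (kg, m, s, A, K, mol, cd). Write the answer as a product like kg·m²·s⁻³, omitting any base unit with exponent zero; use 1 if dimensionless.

kg⁻¹·m⁻²·s²·A²·mol

F = kg⁻¹·m⁻²·s⁴·A².
Combining: s⁻²·F·mol = s⁻² · (kg⁻¹·m⁻²·s⁴·A²) · mol = kg⁻¹·m⁻²·s²·A²·mol.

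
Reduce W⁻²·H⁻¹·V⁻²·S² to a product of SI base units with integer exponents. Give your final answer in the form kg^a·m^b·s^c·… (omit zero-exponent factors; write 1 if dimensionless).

kg⁻⁷·m⁻¹⁴·s²⁰·A⁸

W = J/s (power = energy per time),
    = kg·m²·s⁻³.
So W⁻² = kg⁻²·m⁻⁴·s⁶.
H = Wb/A (inductance = flux per current),
    = kg·m²·s⁻²·A⁻².
So H⁻¹ = kg⁻¹·m⁻²·s²·A².
V = W/A (potential = power per current),
    = kg·m²·s⁻³·A⁻¹.
So V⁻² = kg⁻²·m⁻⁴·s⁶·A².
S = 1/Ω (conductance is reciprocal resistance),
    = kg⁻¹·m⁻²·s³·A².
So S² = kg⁻²·m⁻⁴·s⁶·A⁴.
Combining: W⁻²·H⁻¹·V⁻²·S² = (kg⁻²·m⁻⁴·s⁶) · (kg⁻¹·m⁻²·s²·A²) · (kg⁻²·m⁻⁴·s⁶·A²) · (kg⁻²·m⁻⁴·s⁶·A⁴) = kg⁻⁷·m⁻¹⁴·s²⁰·A⁸.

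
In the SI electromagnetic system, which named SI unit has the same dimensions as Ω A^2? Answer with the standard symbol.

Ω = V/A (resistance = voltage per current),
    = kg·m²·s⁻³·A⁻².
Combining: Ω·A² = (kg·m²·s⁻³·A⁻²) · A² = kg·m²·s⁻³.
kg·m²·s⁻³ is the base-SI form of the watt.

W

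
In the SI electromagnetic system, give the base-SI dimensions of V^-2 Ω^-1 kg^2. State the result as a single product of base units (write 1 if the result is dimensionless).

kg⁻¹·m⁻⁶·s⁹·A⁴

V = W/A (potential = power per current),
    = kg·m²·s⁻³·A⁻¹.
So V⁻² = kg⁻²·m⁻⁴·s⁶·A².
Ω = V/A (resistance = voltage per current),
    = kg·m²·s⁻³·A⁻².
So Ω⁻¹ = kg⁻¹·m⁻²·s³·A².
Combining: V⁻²·Ω⁻¹·kg² = (kg⁻²·m⁻⁴·s⁶·A²) · (kg⁻¹·m⁻²·s³·A²) · kg² = kg⁻¹·m⁻⁶·s⁹·A⁴.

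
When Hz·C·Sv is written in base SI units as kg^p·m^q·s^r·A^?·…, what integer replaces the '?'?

1

Hz = s⁻¹.
C = s·A.
Sv = m²·s⁻².
Combining: Hz·C·Sv = s⁻¹ · (s·A) · (m²·s⁻²) = m²·s⁻²·A.
The exponent of A is 1.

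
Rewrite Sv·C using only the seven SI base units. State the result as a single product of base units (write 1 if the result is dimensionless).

Sv = J/kg (equivalent dose = energy per mass),
    = m²·s⁻².
C = A·s = s·A (charge = current × time).
Combining: Sv·C = (m²·s⁻²) · (s·A) = m²·s⁻¹·A.

m²·s⁻¹·A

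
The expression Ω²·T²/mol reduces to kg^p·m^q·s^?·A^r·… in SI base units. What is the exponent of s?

-10

Ω = V/A (resistance = voltage per current),
    = kg·m²·s⁻³·A⁻².
So Ω² = kg²·m⁴·s⁻⁶·A⁻⁴.
T = Wb/m² (flux density = flux per area),
    = kg·s⁻²·A⁻¹.
So T² = kg²·s⁻⁴·A⁻².
Combining: Ω²·mol⁻¹·T² = (kg²·m⁴·s⁻⁶·A⁻⁴) · mol⁻¹ · (kg²·s⁻⁴·A⁻²) = kg⁴·m⁴·s⁻¹⁰·A⁻⁶·mol⁻¹.
The exponent of s is -10.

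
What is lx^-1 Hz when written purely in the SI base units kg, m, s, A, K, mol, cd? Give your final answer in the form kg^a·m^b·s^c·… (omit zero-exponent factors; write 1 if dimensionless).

lx = lm/m² (illuminance = luminous flux per area),
    = m⁻²·cd.
So lx⁻¹ = m²·cd⁻¹.
Hz = 1/s = s⁻¹ (frequency is cycles per second).
Combining: lx⁻¹·Hz = (m²·cd⁻¹) · s⁻¹ = m²·s⁻¹·cd⁻¹.

m²·s⁻¹·cd⁻¹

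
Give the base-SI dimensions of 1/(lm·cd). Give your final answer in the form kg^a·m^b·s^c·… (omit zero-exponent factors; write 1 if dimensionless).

cd⁻²

lm = cd·sr = cd (luminous flux; sr is dimensionless).
So lm⁻¹ = cd⁻¹.
Combining: lm⁻¹·cd⁻¹ = cd⁻¹ · cd⁻¹ = cd⁻².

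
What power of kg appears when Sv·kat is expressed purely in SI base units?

0

Sv = J/kg (equivalent dose = energy per mass),
    = m²·s⁻².
kat = mol/s = s⁻¹·mol (catalytic activity).
Combining: Sv·kat = (m²·s⁻²) · (s⁻¹·mol) = m²·s⁻³·mol.
The exponent of kg is 0.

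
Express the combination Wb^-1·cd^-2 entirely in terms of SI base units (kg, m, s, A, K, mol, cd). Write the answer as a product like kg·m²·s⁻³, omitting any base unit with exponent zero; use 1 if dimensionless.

kg⁻¹·m⁻²·s²·A·cd⁻²

Wb = V·s (flux: a volt is a weber per second),
    = kg·m²·s⁻²·A⁻¹.
So Wb⁻¹ = kg⁻¹·m⁻²·s²·A.
Combining: Wb⁻¹·cd⁻² = (kg⁻¹·m⁻²·s²·A) · cd⁻² = kg⁻¹·m⁻²·s²·A·cd⁻².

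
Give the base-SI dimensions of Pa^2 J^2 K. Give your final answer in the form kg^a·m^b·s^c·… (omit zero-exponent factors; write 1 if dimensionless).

kg⁴·m²·s⁻⁸·K

Pa = N/m² (pressure = force per area),
    = kg·m⁻¹·s⁻².
So Pa² = kg²·m⁻²·s⁻⁴.
J = N·m (work = force × distance),
    = kg·m²·s⁻².
So J² = kg²·m⁴·s⁻⁴.
Combining: Pa²·J²·K = (kg²·m⁻²·s⁻⁴) · (kg²·m⁴·s⁻⁴) · K = kg⁴·m²·s⁻⁸·K.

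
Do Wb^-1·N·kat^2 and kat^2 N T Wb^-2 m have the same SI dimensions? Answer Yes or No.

Left side:
  Wb = kg·m²·s⁻²·A⁻¹.
  So Wb⁻¹ = kg⁻¹·m⁻²·s²·A.
  N = kg·m·s⁻².
  kat = s⁻¹·mol.
  So kat² = s⁻²·mol².
  Combining: Wb⁻¹·N·kat² = (kg⁻¹·m⁻²·s²·A) · (kg·m·s⁻²) · (s⁻²·mol²) = m⁻¹·s⁻²·A·mol².
Right side:
  kat = s⁻¹·mol.
  So kat² = s⁻²·mol².
  N = kg·m·s⁻².
  T = kg·s⁻²·A⁻¹.
  Wb = kg·m²·s⁻²·A⁻¹.
  So Wb⁻² = kg⁻²·m⁻⁴·s⁴·A².
  Combining: kat²·N·T·Wb⁻²·m = (s⁻²·mol²) · (kg·m·s⁻²) · (kg·s⁻²·A⁻¹) · (kg⁻²·m⁻⁴·s⁴·A²) · m = m⁻²·s⁻²·A·mol².
Left is m⁻¹·s⁻²·A·mol²; right is m⁻²·s⁻²·A·mol² — different.

No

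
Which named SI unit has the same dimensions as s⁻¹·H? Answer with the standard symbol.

Ω

H = kg·m²·s⁻²·A⁻².
Combining: s⁻¹·H = s⁻¹ · (kg·m²·s⁻²·A⁻²) = kg·m²·s⁻³·A⁻².
kg·m²·s⁻³·A⁻² is the base-SI form of the ohm.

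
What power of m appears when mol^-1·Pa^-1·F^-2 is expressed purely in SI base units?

Pa = N/m² (pressure = force per area),
    = kg·m⁻¹·s⁻².
So Pa⁻¹ = kg⁻¹·m·s².
F = C/V (capacitance = charge per voltage),
    = A·s/(kg·m²·s⁻³·A⁻¹) (substituting C and V),
    = kg⁻¹·m⁻²·s⁴·A².
So F⁻² = kg²·m⁴·s⁻⁸·A⁻⁴.
Combining: mol⁻¹·Pa⁻¹·F⁻² = mol⁻¹ · (kg⁻¹·m·s²) · (kg²·m⁴·s⁻⁸·A⁻⁴) = kg·m⁵·s⁻⁶·A⁻⁴·mol⁻¹.
The exponent of m is 5.

5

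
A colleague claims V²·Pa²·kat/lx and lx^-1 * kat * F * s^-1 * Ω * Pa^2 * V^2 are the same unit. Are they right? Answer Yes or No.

Left side:
  V = W/A (potential = power per current),
      = kg·m²·s⁻³·A⁻¹.
  So V² = kg²·m⁴·s⁻⁶·A⁻².
  Pa = N/m² (pressure = force per area),
      = kg·m⁻¹·s⁻².
  So Pa² = kg²·m⁻²·s⁻⁴.
  lx = lm/m² (illuminance = luminous flux per area),
      = m⁻²·cd.
  So lx⁻¹ = m²·cd⁻¹.
  kat = mol/s = s⁻¹·mol (catalytic activity).
  Combining: V²·Pa²·lx⁻¹·kat = (kg²·m⁴·s⁻⁶·A⁻²) · (kg²·m⁻²·s⁻⁴) · (m²·cd⁻¹) · (s⁻¹·mol) = kg⁴·m⁴·s⁻¹¹·A⁻²·mol·cd⁻¹.
Right side:
  lx = lm/m² (illuminance = luminous flux per area),
      = m⁻²·cd.
  So lx⁻¹ = m²·cd⁻¹.
  kat = mol/s = s⁻¹·mol (catalytic activity).
  F = C/V (capacitance = charge per voltage),
      = A·s/(kg·m²·s⁻³·A⁻¹) (substituting C and V),
      = kg⁻¹·m⁻²·s⁴·A².
  Ω = V/A (resistance = voltage per current),
      = kg·m²·s⁻³·A⁻².
  Pa = N/m² (pressure = force per area),
      = kg·m⁻¹·s⁻².
  So Pa² = kg²·m⁻²·s⁻⁴.
  V = W/A (potential = power per current),
      = kg·m²·s⁻³·A⁻¹.
  So V² = kg²·m⁴·s⁻⁶·A⁻².
  Combining: lx⁻¹·kat·F·s⁻¹·Ω·Pa²·V² = (m²·cd⁻¹) · (s⁻¹·mol) · (kg⁻¹·m⁻²·s⁴·A²) · s⁻¹ · (kg·m²·s⁻³·A⁻²) · (kg²·m⁻²·s⁻⁴) · (kg²·m⁴·s⁻⁶·A⁻²) = kg⁴·m⁴·s⁻¹¹·A⁻²·mol·cd⁻¹.
Both reduce to kg⁴·m⁴·s⁻¹¹·A⁻²·mol·cd⁻¹.

Yes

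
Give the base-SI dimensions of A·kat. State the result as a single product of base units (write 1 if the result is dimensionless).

kat = mol/s = s⁻¹·mol (catalytic activity).
Combining: A·kat = A · (s⁻¹·mol) = s⁻¹·A·mol.

s⁻¹·A·mol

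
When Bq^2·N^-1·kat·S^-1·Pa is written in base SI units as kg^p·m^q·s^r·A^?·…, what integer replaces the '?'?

-2

Bq = s⁻¹.
So Bq² = s⁻².
N = kg·m·s⁻².
So N⁻¹ = kg⁻¹·m⁻¹·s².
kat = s⁻¹·mol.
S = kg⁻¹·m⁻²·s³·A².
So S⁻¹ = kg·m²·s⁻³·A⁻².
Pa = kg·m⁻¹·s⁻².
Combining: Bq²·N⁻¹·kat·S⁻¹·Pa = s⁻² · (kg⁻¹·m⁻¹·s²) · (s⁻¹·mol) · (kg·m²·s⁻³·A⁻²) · (kg·m⁻¹·s⁻²) = kg·s⁻⁶·A⁻²·mol.
The exponent of A is -2.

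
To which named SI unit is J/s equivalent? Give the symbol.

W

J = kg·m²·s⁻².
Combining: s⁻¹·J = s⁻¹ · (kg·m²·s⁻²) = kg·m²·s⁻³.
kg·m²·s⁻³ is the base-SI form of the watt.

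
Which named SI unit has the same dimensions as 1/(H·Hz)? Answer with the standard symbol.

H = kg·m²·s⁻²·A⁻².
So H⁻¹ = kg⁻¹·m⁻²·s²·A².
Hz = s⁻¹.
So Hz⁻¹ = s.
Combining: H⁻¹·Hz⁻¹ = (kg⁻¹·m⁻²·s²·A²) · s = kg⁻¹·m⁻²·s³·A².
kg⁻¹·m⁻²·s³·A² is the base-SI form of the siemens.

S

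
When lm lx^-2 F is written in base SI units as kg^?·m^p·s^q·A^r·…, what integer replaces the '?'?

lm = cd·sr = cd (luminous flux; sr is dimensionless).
lx = lm/m² (illuminance = luminous flux per area),
    = m⁻²·cd.
So lx⁻² = m⁴·cd⁻².
F = C/V (capacitance = charge per voltage),
    = A·s/(kg·m²·s⁻³·A⁻¹) (substituting C and V),
    = kg⁻¹·m⁻²·s⁴·A².
Combining: lm·lx⁻²·F = cd · (m⁴·cd⁻²) · (kg⁻¹·m⁻²·s⁴·A²) = kg⁻¹·m²·s⁴·A²·cd⁻¹.
The exponent of kg is -1.

-1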